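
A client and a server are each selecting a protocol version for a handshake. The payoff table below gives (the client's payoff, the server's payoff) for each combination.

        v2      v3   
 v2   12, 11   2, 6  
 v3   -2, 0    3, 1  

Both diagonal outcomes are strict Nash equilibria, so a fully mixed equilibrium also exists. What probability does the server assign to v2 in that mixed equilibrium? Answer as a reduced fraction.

1/15

The server's mix q on v2 must make the client indifferent between v2 and v3.
The client's payoff from v2: 12q + 2(1−q). From v3: (-2)q + 3(1−q).
Set equal: 14q = 1(1−q) → q = 1/15.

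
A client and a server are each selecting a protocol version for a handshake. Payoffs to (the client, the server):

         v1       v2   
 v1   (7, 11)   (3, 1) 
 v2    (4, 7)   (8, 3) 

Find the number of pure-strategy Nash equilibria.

Both v1: the client gets 7 (best alternative 4); the server gets 11 (best alternative 1). Neither deviates — NE.
Both v2 is not a NE: the server would switch to v1 (7 > 3).
No other cell survives both best-response checks, so there is 1 pure NE.

1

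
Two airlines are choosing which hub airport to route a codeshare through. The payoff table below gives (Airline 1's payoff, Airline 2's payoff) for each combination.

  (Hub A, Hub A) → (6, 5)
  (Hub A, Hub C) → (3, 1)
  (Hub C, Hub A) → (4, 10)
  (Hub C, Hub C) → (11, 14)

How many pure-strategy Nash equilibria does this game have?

Both Hub A: Airline 1 gets 6 (best alternative 4); Airline 2 gets 5 (best alternative 1). Neither deviates — NE.
Both Hub C: Airline 1 gets 11 (best alternative 3); Airline 2 gets 14 (best alternative 10). Neither deviates — NE.
(Hub A, Hub C) is not a NE: Airline 1 would switch to Hub C (11 > 3).
No other cell survives both best-response checks, so there are 2 pure NE.

2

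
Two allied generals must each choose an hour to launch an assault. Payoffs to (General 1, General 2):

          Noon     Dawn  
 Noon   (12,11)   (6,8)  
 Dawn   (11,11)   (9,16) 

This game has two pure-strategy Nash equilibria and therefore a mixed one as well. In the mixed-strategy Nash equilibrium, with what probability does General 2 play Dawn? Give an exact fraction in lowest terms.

General 2's mix q on Noon must make General 1 indifferent between Noon and Dawn.
General 1's payoff from Noon: 12q + 6(1−q). From Dawn: 11q + 9(1−q).
Set equal: 1q = 3(1−q) → q = 3/4.
Probability on Dawn is 1 − 3/4 = 1/4.

1/4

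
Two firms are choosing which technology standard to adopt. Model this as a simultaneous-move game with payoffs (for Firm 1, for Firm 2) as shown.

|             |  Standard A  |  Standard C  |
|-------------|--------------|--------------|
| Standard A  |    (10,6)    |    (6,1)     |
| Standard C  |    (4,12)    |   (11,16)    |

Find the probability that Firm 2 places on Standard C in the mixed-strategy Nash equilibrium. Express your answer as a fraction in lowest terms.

Firm 2's mix q on Standard A must make Firm 1 indifferent between Standard A and Standard C.
Firm 1's payoff from Standard A: 10q + 6(1−q). From Standard C: 4q + 11(1−q).
Set equal: 6q = 5(1−q) → q = 5/11.
Probability on Standard C is 1 − 5/11 = 6/11.

6/11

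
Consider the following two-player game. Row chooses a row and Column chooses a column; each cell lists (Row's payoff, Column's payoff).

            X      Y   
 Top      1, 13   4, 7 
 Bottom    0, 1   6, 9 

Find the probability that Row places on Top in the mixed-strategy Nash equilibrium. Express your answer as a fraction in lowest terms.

Row's mix p on Top must make Column indifferent between X and Y.
Column's payoff from X: 13p + 1(1−p). From Y: 7p + 9(1−p).
Set equal: 6p = 8(1−p) → p = 8/14 = 4/7.

4/7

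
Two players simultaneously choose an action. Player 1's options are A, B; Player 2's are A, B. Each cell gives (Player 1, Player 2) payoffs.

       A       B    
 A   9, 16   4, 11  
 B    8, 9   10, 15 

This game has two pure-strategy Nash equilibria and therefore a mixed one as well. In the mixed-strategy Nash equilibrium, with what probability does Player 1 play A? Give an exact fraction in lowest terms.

6/11

Player 1's mix p on A must make Player 2 indifferent between A and B.
Player 2's payoff from A: 16p + 9(1−p). From B: 11p + 15(1−p).
Set equal: 5p = 6(1−p) → p = 6/11.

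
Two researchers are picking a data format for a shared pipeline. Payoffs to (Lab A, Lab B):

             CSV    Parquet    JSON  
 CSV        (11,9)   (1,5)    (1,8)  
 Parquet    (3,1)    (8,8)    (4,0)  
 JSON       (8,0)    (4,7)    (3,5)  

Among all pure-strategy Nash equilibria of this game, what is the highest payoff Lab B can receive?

Both CSV is a pure NE (Lab A: 11 ≥ 8; Lab B: 9 ≥ 8). Lab B gets 9.
Both Parquet is a pure NE (Lab A: 8 ≥ 4; Lab B: 8 ≥ 1). Lab B gets 8.
Every other cell has a profitable deviation for at least one player. Highest of {9, 8} is 9.

9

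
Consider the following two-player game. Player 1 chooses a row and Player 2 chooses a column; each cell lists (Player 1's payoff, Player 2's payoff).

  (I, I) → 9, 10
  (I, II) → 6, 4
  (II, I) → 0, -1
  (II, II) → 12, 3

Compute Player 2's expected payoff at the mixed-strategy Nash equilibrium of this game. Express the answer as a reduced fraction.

Player 1 mixes with probability p on I, chosen so Player 2 is indifferent: 10p + (-1)(1−p) = 4p + 3(1−p) gives p = 2/5.
Player 2's expected payoff is 10·2/5 + (-1)·3/5 = 17/5.

17/5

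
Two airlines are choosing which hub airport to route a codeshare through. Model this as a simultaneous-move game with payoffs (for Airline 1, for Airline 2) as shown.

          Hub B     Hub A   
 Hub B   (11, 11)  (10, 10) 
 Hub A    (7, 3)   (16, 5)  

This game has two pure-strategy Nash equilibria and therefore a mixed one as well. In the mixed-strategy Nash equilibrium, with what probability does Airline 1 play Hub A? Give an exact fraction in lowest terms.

1/3

Airline 1's mix p on Hub B must make Airline 2 indifferent between Hub B and Hub A.
Airline 2's payoff from Hub B: 11p + 3(1−p). From Hub A: 10p + 5(1−p).
Set equal: 1p = 2(1−p) → p = 2/3.
Probability on Hub A is 1 − 2/3 = 1/3.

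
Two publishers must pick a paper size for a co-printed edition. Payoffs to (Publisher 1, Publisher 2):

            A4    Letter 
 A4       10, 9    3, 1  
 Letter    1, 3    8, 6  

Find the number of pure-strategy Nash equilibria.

Both A4: Publisher 1 gets 10 (best alternative 1); Publisher 2 gets 9 (best alternative 1). Neither deviates — NE.
Both Letter: Publisher 1 gets 8 (best alternative 3); Publisher 2 gets 6 (best alternative 3). Neither deviates — NE.
(A4, Letter) is not a NE: Publisher 1 would switch to Letter (8 > 3).
No other cell survives both best-response checks, so there are 2 pure NE.

2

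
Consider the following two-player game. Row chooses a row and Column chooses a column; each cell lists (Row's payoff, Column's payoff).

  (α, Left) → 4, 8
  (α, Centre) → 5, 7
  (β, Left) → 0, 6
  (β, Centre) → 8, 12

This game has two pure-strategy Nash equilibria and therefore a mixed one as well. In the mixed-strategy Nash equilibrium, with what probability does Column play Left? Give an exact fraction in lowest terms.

Column's mix q on Left must make Row indifferent between α and β.
Row's payoff from α: 4q + 5(1−q). From β: 0q + 8(1−q).
Set equal: 4q = 3(1−q) → q = 3/7.

3/7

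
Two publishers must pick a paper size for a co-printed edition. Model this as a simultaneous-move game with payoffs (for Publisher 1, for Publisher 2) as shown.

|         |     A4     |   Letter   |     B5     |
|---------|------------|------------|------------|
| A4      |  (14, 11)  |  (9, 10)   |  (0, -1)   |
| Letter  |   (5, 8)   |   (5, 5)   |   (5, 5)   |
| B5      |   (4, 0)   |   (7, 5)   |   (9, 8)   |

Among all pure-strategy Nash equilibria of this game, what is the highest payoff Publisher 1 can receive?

14

Both A4 is a pure NE (Publisher 1: 14 ≥ 5; Publisher 2: 11 ≥ 10). Publisher 1 gets 14.
Both B5 is a pure NE (Publisher 1: 9 ≥ 5; Publisher 2: 8 ≥ 5). Publisher 1 gets 9.
Every other cell has a profitable deviation for at least one player. Highest of {14, 9} is 14.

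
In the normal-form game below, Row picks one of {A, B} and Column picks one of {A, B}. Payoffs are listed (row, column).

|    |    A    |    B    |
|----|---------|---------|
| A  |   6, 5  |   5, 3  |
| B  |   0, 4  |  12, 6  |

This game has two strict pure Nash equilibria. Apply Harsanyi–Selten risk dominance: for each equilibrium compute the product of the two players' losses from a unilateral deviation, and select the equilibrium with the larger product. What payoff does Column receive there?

At both A: Row loses 6 − 0 = 6 by deviating; Column loses 5 − 3 = 2. Product = 6·2 = 12.
At both B: Row loses 12 − 5 = 7 by deviating; Column loses 6 − 4 = 2. Product = 7·2 = 14.
14 > 12, so both B is risk-dominant. Column's payoff there is 6.

6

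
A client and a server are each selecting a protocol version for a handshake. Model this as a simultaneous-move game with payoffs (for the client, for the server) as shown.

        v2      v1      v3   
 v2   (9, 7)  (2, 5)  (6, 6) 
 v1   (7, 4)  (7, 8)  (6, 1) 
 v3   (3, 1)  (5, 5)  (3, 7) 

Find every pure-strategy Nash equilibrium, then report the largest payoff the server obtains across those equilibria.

8

Both v2 is a pure NE (the client: 9 ≥ 7; the server: 7 ≥ 6). The server gets 7.
Both v1 is a pure NE (the client: 7 ≥ 5; the server: 8 ≥ 4). The server gets 8.
Every other cell has a profitable deviation for at least one player. Highest of {7, 8} is 8.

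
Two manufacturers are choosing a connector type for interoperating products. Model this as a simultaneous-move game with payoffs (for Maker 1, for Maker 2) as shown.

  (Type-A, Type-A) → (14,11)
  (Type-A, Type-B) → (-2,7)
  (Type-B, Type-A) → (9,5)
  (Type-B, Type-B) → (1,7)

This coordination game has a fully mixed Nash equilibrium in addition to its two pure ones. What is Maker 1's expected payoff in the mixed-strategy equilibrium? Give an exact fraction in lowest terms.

4

Maker 2 mixes with probability q on Type-A, chosen so Maker 1 is indifferent: 14q + (-2)(1−q) = 9q + 1(1−q) gives q = 3/8.
Maker 1's expected payoff (from either row, since indifferent) is 14·3/8 + (-2)·5/8 = 4.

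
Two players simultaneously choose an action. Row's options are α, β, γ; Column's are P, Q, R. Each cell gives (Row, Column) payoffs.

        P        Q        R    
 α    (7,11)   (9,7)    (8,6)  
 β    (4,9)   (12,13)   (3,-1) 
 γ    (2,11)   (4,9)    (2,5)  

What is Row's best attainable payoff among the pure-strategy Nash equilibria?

12

(α, P) is a pure NE (Row: 7 ≥ 4; Column: 11 ≥ 7). Row gets 7.
(β, Q) is a pure NE (Row: 12 ≥ 9; Column: 13 ≥ 9). Row gets 12.
Every other cell has a profitable deviation for at least one player. Highest of {7, 12} is 12.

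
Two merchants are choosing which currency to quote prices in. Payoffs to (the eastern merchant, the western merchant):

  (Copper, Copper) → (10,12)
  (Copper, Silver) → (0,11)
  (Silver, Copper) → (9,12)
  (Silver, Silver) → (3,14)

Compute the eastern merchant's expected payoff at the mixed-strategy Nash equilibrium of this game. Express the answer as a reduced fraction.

15/2

The western merchant mixes with probability q on Copper, chosen so the eastern merchant is indifferent: 10q + 0(1−q) = 9q + 3(1−q) gives q = 3/4.
The eastern merchant's expected payoff (from either row, since indifferent) is 10·3/4 + 0·1/4 = 15/2.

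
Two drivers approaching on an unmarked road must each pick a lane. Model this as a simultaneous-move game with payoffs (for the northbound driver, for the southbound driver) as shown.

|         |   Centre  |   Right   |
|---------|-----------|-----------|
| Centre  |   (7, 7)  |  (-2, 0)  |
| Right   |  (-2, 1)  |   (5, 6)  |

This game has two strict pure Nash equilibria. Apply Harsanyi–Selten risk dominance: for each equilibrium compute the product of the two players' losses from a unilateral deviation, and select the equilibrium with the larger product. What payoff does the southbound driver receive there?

At both Centre: the northbound driver loses 7 − (-2) = 9 by deviating; the southbound driver loses 7 − 0 = 7. Product = 9·7 = 63.
At both Right: the northbound driver loses 5 − (-2) = 7 by deviating; the southbound driver loses 6 − 1 = 5. Product = 7·5 = 35.
63 > 35, so both Centre is risk-dominant. The southbound driver's payoff there is 7.

7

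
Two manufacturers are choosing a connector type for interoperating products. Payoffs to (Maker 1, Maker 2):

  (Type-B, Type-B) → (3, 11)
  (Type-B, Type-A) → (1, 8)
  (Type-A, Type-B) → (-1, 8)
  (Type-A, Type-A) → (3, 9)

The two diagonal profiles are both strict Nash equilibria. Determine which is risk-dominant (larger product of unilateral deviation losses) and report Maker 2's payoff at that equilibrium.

11

At both Type-B: Maker 1 loses 3 − (-1) = 4 by deviating; Maker 2 loses 11 − 8 = 3. Product = 4·3 = 12.
At both Type-A: Maker 1 loses 3 − 1 = 2 by deviating; Maker 2 loses 9 − 8 = 1. Product = 2·1 = 2.
12 > 2, so both Type-B is risk-dominant. Maker 2's payoff there is 11.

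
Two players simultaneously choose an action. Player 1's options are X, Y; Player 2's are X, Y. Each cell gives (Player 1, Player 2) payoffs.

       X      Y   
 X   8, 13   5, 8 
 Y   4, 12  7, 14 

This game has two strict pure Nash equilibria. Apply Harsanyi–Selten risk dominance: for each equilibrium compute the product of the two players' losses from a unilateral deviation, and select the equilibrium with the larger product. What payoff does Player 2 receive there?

At both X: Player 1 loses 8 − 4 = 4 by deviating; Player 2 loses 13 − 8 = 5. Product = 4·5 = 20.
At both Y: Player 1 loses 7 − 5 = 2 by deviating; Player 2 loses 14 − 12 = 2. Product = 2·2 = 4.
20 > 4, so both X is risk-dominant. Player 2's payoff there is 13.

13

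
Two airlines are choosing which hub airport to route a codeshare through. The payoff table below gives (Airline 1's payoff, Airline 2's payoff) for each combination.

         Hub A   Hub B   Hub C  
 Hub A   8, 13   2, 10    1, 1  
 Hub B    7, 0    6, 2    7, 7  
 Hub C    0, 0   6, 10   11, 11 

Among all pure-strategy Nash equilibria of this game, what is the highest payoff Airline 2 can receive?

Both Hub A is a pure NE (Airline 1: 8 ≥ 7; Airline 2: 13 ≥ 10). Airline 2 gets 13.
Both Hub C is a pure NE (Airline 1: 11 ≥ 7; Airline 2: 11 ≥ 10). Airline 2 gets 11.
Every other cell has a profitable deviation for at least one player. Highest of {13, 11} is 13.

13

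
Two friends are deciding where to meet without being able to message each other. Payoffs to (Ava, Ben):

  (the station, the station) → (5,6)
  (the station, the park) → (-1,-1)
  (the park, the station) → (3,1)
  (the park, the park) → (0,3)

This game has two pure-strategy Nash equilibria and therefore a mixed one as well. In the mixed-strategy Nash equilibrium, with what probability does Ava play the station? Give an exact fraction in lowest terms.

2/9

Ava's mix p on the station must make Ben indifferent between the station and the park.
Ben's payoff from the station: 6p + 1(1−p). From the park: (-1)p + 3(1−p).
Set equal: 7p = 2(1−p) → p = 2/9.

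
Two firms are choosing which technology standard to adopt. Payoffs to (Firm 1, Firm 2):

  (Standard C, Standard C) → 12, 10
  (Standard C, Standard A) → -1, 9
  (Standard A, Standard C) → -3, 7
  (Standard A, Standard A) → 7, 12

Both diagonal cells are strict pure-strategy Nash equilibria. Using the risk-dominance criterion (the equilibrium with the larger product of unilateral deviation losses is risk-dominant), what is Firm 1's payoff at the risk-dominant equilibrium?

7

At both Standard C: Firm 1 loses 12 − (-3) = 15 by deviating; Firm 2 loses 10 − 9 = 1. Product = 15·1 = 15.
At both Standard A: Firm 1 loses 7 − (-1) = 8 by deviating; Firm 2 loses 12 − 7 = 5. Product = 8·5 = 40.
40 > 15, so both Standard A is risk-dominant. Firm 1's payoff there is 7.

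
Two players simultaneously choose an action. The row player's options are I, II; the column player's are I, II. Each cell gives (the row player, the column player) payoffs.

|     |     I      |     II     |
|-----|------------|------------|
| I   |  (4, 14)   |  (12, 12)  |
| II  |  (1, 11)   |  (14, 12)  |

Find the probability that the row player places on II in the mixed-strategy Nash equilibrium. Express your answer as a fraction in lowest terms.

2/3

The row player's mix p on I must make the column player indifferent between I and II.
The column player's payoff from I: 14p + 11(1−p). From II: 12p + 12(1−p).
Set equal: 2p = 1(1−p) → p = 1/3.
Probability on II is 1 − 1/3 = 2/3.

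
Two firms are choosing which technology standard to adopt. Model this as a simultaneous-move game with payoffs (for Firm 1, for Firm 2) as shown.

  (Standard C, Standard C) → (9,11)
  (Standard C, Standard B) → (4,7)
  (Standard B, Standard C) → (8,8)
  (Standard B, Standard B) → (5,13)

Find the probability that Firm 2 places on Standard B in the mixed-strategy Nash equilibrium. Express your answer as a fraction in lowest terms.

1/2

Firm 2's mix q on Standard C must make Firm 1 indifferent between Standard C and Standard B.
Firm 1's payoff from Standard C: 9q + 4(1−q). From Standard B: 8q + 5(1−q).
Set equal: 1q = 1(1−q) → q = 1/2.
Probability on Standard B is 1 − 1/2 = 1/2.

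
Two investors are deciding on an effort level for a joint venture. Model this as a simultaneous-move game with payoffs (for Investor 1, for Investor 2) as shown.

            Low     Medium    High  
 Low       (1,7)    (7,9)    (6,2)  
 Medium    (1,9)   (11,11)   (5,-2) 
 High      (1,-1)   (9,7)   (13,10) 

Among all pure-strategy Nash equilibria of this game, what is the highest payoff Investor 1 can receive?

13

Both Medium is a pure NE (Investor 1: 11 ≥ 9; Investor 2: 11 ≥ 9). Investor 1 gets 11.
Both High is a pure NE (Investor 1: 13 ≥ 6; Investor 2: 10 ≥ 7). Investor 1 gets 13.
Every other cell has a profitable deviation for at least one player. Highest of {11, 13} is 13.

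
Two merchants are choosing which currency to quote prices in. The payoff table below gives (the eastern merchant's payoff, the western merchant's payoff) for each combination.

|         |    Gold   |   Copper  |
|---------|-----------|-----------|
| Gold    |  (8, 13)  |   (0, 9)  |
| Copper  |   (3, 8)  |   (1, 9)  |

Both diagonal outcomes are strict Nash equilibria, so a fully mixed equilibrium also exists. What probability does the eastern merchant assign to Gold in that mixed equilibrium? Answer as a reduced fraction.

1/5

The eastern merchant's mix p on Gold must make the western merchant indifferent between Gold and Copper.
The western merchant's payoff from Gold: 13p + 8(1−p). From Copper: 9p + 9(1−p).
Set equal: 4p = 1(1−p) → p = 1/5.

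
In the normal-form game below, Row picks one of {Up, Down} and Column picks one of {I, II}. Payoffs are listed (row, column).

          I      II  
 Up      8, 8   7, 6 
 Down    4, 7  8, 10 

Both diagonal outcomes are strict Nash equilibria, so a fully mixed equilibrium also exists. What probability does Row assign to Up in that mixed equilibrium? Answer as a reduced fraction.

3/5

Row's mix p on Up must make Column indifferent between I and II.
Column's payoff from I: 8p + 7(1−p). From II: 6p + 10(1−p).
Set equal: 2p = 3(1−p) → p = 3/5.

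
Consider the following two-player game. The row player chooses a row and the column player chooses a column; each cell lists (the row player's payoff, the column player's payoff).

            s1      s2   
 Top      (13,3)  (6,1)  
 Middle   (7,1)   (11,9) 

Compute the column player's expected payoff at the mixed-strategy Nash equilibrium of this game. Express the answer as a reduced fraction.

The row player mixes with probability p on Top, chosen so the column player is indifferent: 3p + 1(1−p) = 1p + 9(1−p) gives p = 4/5.
The column player's expected payoff is 3·4/5 + 1·1/5 = 13/5.

13/5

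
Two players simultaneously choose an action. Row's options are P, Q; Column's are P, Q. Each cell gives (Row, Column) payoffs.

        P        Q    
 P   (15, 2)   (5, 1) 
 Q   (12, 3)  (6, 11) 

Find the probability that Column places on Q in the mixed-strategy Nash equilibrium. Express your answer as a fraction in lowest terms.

3/4

Column's mix q on P must make Row indifferent between P and Q.
Row's payoff from P: 15q + 5(1−q). From Q: 12q + 6(1−q).
Set equal: 3q = 1(1−q) → q = 1/4.
Probability on Q is 1 − 1/4 = 3/4.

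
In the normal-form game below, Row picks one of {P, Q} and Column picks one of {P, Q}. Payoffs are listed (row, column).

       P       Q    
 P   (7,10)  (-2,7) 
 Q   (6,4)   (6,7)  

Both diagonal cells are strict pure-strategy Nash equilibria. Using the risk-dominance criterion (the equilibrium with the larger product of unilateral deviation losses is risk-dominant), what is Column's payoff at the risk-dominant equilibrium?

7

At both P: Row loses 7 − 6 = 1 by deviating; Column loses 10 − 7 = 3. Product = 1·3 = 3.
At both Q: Row loses 6 − (-2) = 8 by deviating; Column loses 7 − 4 = 3. Product = 8·3 = 24.
24 > 3, so both Q is risk-dominant. Column's payoff there is 7.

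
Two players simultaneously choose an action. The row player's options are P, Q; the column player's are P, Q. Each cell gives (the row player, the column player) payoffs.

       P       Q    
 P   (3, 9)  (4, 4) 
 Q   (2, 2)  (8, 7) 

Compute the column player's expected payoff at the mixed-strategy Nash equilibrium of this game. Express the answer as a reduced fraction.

11/2

The row player mixes with probability p on P, chosen so the column player is indifferent: 9p + 2(1−p) = 4p + 7(1−p) gives p = 1/2.
The column player's expected payoff is 9·1/2 + 2·1/2 = 11/2.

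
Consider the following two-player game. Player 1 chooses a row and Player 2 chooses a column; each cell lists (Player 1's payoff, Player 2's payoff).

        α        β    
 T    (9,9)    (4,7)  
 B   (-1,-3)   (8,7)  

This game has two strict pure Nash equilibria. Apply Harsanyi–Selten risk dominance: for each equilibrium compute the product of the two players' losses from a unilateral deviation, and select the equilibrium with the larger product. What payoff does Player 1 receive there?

8

At (T, α): Player 1 loses 9 − (-1) = 10 by deviating; Player 2 loses 9 − 7 = 2. Product = 10·2 = 20.
At (B, β): Player 1 loses 8 − 4 = 4 by deviating; Player 2 loses 7 − (-3) = 10. Product = 4·10 = 40.
40 > 20, so (B, β) is risk-dominant. Player 1's payoff there is 8.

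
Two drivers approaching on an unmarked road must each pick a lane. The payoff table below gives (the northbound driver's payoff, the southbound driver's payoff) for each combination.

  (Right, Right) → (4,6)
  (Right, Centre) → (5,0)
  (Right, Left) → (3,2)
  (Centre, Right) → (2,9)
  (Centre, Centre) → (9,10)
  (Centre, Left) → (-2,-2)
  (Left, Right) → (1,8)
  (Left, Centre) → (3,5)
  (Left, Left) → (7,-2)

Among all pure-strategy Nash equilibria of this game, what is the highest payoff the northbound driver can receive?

9

Both Right is a pure NE (the northbound driver: 4 ≥ 2; the southbound driver: 6 ≥ 2). The northbound driver gets 4.
Both Centre is a pure NE (the northbound driver: 9 ≥ 5; the southbound driver: 10 ≥ 9). The northbound driver gets 9.
Every other cell has a profitable deviation for at least one player. Highest of {4, 9} is 9.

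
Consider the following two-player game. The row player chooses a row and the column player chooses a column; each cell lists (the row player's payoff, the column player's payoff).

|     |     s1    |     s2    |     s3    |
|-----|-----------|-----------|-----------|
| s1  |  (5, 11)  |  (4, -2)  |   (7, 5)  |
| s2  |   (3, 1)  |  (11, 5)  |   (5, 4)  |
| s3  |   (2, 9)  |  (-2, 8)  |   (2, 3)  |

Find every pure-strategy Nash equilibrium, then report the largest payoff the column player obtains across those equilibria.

11

Both s1 is a pure NE (the row player: 5 ≥ 3; the column player: 11 ≥ 5). The column player gets 11.
Both s2 is a pure NE (the row player: 11 ≥ 4; the column player: 5 ≥ 4). The column player gets 5.
Every other cell has a profitable deviation for at least one player. Highest of {11, 5} is 11.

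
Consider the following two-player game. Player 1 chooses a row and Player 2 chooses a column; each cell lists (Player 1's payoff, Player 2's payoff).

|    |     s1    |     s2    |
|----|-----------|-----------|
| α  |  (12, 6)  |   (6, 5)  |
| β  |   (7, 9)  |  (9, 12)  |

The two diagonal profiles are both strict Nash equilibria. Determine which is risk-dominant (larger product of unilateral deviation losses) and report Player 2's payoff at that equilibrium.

12

At (α, s1): Player 1 loses 12 − 7 = 5 by deviating; Player 2 loses 6 − 5 = 1. Product = 5·1 = 5.
At (β, s2): Player 1 loses 9 − 6 = 3 by deviating; Player 2 loses 12 − 9 = 3. Product = 3·3 = 9.
9 > 5, so (β, s2) is risk-dominant. Player 2's payoff there is 12.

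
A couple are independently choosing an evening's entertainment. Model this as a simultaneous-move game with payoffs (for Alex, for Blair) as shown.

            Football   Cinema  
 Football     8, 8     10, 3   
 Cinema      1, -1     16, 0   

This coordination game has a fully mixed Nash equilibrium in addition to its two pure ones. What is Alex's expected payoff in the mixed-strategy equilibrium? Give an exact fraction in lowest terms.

Blair mixes with probability q on Football, chosen so Alex is indifferent: 8q + 10(1−q) = 1q + 16(1−q) gives q = 6/13.
Alex's expected payoff (from either row, since indifferent) is 8·6/13 + 10·7/13 = 118/13.

118/13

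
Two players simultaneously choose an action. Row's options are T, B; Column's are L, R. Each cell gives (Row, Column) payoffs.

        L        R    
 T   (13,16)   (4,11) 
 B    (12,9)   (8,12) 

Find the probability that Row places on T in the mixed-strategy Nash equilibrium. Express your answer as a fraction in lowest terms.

Row's mix p on T must make Column indifferent between L and R.
Column's payoff from L: 16p + 9(1−p). From R: 11p + 12(1−p).
Set equal: 5p = 3(1−p) → p = 3/8.

3/8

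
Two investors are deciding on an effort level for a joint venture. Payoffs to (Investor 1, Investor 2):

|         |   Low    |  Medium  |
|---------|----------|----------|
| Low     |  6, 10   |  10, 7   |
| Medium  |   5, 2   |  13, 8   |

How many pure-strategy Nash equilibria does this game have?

Both Low: Investor 1 gets 6 (best alternative 5); Investor 2 gets 10 (best alternative 7). Neither deviates — NE.
Both Medium: Investor 1 gets 13 (best alternative 10); Investor 2 gets 8 (best alternative 2). Neither deviates — NE.
(Medium, Low) is not a NE: Investor 1 would switch to Low (6 > 5).
No other cell survives both best-response checks, so there are 2 pure NE.

2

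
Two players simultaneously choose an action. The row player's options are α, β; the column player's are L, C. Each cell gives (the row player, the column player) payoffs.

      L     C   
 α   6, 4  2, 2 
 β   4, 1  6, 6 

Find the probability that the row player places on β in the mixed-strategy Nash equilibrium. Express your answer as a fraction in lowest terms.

The row player's mix p on α must make the column player indifferent between L and C.
The column player's payoff from L: 4p + 1(1−p). From C: 2p + 6(1−p).
Set equal: 2p = 5(1−p) → p = 5/7.
Probability on β is 1 − 5/7 = 2/7.

2/7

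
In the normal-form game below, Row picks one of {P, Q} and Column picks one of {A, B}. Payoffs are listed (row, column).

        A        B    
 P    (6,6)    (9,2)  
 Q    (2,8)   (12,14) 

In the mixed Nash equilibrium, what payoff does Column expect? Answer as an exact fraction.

Row mixes with probability p on P, chosen so Column is indifferent: 6p + 8(1−p) = 2p + 14(1−p) gives p = 3/5.
Column's expected payoff is 6·3/5 + 8·2/5 = 34/5.

34/5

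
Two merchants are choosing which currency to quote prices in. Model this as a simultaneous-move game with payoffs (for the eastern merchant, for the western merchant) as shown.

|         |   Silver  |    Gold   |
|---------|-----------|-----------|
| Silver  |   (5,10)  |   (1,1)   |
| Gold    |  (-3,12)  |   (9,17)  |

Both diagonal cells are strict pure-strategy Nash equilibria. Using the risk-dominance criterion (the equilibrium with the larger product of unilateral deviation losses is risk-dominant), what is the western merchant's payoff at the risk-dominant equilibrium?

At both Silver: the eastern merchant loses 5 − (-3) = 8 by deviating; the western merchant loses 10 − 1 = 9. Product = 8·9 = 72.
At both Gold: the eastern merchant loses 9 − 1 = 8 by deviating; the western merchant loses 17 − 12 = 5. Product = 8·5 = 40.
72 > 40, so both Silver is risk-dominant. The western merchant's payoff there is 10.

10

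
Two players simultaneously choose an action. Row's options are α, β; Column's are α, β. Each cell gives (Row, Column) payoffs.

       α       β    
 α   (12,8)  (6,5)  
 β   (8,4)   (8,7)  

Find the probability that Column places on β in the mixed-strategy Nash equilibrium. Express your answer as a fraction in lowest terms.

Column's mix q on α must make Row indifferent between α and β.
Row's payoff from α: 12q + 6(1−q). From β: 8q + 8(1−q).
Set equal: 4q = 2(1−q) → q = 2/6 = 1/3.
Probability on β is 1 − 1/3 = 2/3.

2/3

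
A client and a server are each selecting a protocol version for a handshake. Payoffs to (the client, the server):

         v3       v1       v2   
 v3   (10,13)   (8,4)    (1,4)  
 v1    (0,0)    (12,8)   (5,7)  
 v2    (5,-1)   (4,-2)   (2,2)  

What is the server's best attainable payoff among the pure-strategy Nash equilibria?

Both v3 is a pure NE (the client: 10 ≥ 5; the server: 13 ≥ 4). The server gets 13.
Both v1 is a pure NE (the client: 12 ≥ 8; the server: 8 ≥ 7). The server gets 8.
Every other cell has a profitable deviation for at least one player. Highest of {13, 8} is 13.

13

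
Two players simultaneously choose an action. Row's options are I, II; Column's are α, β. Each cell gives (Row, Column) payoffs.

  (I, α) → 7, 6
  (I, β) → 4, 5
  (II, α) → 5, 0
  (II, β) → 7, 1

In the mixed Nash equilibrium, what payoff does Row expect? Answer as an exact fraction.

Column mixes with probability q on α, chosen so Row is indifferent: 7q + 4(1−q) = 5q + 7(1−q) gives q = 3/5.
Row's expected payoff (from either row, since indifferent) is 7·3/5 + 4·2/5 = 29/5.

29/5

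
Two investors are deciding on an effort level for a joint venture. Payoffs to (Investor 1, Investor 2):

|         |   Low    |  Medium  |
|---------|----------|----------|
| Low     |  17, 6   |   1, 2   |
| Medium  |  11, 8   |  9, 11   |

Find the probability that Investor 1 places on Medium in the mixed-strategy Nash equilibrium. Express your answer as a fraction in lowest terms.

Investor 1's mix p on Low must make Investor 2 indifferent between Low and Medium.
Investor 2's payoff from Low: 6p + 8(1−p). From Medium: 2p + 11(1−p).
Set equal: 4p = 3(1−p) → p = 3/7.
Probability on Medium is 1 − 3/7 = 4/7.

4/7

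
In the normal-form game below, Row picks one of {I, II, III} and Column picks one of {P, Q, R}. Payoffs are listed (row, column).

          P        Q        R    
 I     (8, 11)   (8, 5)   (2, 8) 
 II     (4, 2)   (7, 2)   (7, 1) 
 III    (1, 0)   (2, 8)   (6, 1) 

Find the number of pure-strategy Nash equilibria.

1

(I, P): Row gets 8 (best alternative 4); Column gets 11 (best alternative 8). Neither deviates — NE.
(II, Q) is not a NE: Row would switch to I (8 > 7).
No other cell survives both best-response checks, so there is 1 pure NE.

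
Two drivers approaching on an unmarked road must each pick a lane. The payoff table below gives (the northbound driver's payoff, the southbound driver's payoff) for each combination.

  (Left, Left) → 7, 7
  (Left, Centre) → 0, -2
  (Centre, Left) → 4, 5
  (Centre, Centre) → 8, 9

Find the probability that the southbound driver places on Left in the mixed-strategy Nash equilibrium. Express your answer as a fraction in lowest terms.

The southbound driver's mix q on Left must make the northbound driver indifferent between Left and Centre.
The northbound driver's payoff from Left: 7q + 0(1−q). From Centre: 4q + 8(1−q).
Set equal: 3q = 8(1−q) → q = 8/11.

8/11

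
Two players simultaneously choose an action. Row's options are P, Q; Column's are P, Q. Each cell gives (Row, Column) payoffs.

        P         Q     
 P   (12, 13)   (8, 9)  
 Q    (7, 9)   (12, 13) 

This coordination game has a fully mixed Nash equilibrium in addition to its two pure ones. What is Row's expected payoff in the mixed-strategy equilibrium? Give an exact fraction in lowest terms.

88/9

Column mixes with probability q on P, chosen so Row is indifferent: 12q + 8(1−q) = 7q + 12(1−q) gives q = 4/9.
Row's expected payoff (from either row, since indifferent) is 12·4/9 + 8·5/9 = 88/9.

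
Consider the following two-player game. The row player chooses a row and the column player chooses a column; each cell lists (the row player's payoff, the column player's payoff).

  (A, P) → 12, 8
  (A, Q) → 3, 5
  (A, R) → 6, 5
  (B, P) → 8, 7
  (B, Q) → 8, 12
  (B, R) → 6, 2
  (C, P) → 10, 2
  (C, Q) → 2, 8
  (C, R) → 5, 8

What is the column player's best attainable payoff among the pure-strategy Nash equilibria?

(A, P) is a pure NE (the row player: 12 ≥ 10; the column player: 8 ≥ 5). The column player gets 8.
(B, Q) is a pure NE (the row player: 8 ≥ 3; the column player: 12 ≥ 7). The column player gets 12.
Every other cell has a profitable deviation for at least one player. Highest of {8, 12} is 12.

12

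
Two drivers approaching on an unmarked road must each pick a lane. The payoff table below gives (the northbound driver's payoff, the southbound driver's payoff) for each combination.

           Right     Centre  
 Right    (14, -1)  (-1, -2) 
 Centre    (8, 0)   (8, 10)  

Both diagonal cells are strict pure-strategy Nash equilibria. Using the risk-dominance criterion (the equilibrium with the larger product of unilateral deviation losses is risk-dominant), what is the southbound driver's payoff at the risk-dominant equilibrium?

At both Right: the northbound driver loses 14 − 8 = 6 by deviating; the southbound driver loses -1 − (-2) = 1. Product = 6·1 = 6.
At both Centre: the northbound driver loses 8 − (-1) = 9 by deviating; the southbound driver loses 10 − 0 = 10. Product = 9·10 = 90.
90 > 6, so both Centre is risk-dominant. The southbound driver's payoff there is 10.

10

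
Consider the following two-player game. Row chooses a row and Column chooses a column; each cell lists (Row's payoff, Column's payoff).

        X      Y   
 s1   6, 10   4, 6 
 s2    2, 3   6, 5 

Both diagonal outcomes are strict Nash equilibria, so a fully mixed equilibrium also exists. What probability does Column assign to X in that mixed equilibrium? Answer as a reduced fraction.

1/3

Column's mix q on X must make Row indifferent between s1 and s2.
Row's payoff from s1: 6q + 4(1−q). From s2: 2q + 6(1−q).
Set equal: 4q = 2(1−q) → q = 2/6 = 1/3.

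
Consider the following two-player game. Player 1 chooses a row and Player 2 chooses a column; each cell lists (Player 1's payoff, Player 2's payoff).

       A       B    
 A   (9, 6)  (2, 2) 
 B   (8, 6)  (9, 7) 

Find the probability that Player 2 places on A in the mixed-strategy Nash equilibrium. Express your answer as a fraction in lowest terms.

Player 2's mix q on A must make Player 1 indifferent between A and B.
Player 1's payoff from A: 9q + 2(1−q). From B: 8q + 9(1−q).
Set equal: 1q = 7(1−q) → q = 7/8.

7/8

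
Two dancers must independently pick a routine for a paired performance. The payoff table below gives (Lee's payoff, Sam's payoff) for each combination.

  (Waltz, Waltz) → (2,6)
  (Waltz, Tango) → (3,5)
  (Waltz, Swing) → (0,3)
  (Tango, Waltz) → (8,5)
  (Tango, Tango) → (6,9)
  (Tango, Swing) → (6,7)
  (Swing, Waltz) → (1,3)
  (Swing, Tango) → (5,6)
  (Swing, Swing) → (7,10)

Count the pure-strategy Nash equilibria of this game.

Both Tango: Lee gets 6 (best alternative 5); Sam gets 9 (best alternative 7). Neither deviates — NE.
Both Swing: Lee gets 7 (best alternative 6); Sam gets 10 (best alternative 6). Neither deviates — NE.
Both Waltz is not a NE: Lee would switch to Tango (8 > 2).
No other cell survives both best-response checks, so there are 2 pure NE.

2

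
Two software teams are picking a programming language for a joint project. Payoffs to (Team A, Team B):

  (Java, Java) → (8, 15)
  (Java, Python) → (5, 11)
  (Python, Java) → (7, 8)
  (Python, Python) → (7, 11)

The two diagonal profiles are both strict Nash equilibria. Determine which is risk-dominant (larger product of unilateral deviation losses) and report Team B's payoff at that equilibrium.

11

At both Java: Team A loses 8 − 7 = 1 by deviating; Team B loses 15 − 11 = 4. Product = 1·4 = 4.
At both Python: Team A loses 7 − 5 = 2 by deviating; Team B loses 11 − 8 = 3. Product = 2·3 = 6.
6 > 4, so both Python is risk-dominant. Team B's payoff there is 11.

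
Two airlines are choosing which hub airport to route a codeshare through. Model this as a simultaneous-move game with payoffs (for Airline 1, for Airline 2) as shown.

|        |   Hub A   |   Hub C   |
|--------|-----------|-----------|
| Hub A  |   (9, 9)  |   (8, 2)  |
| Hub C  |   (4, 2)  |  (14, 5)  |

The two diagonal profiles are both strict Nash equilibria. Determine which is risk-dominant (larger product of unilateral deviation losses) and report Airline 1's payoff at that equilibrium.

9

At both Hub A: Airline 1 loses 9 − 4 = 5 by deviating; Airline 2 loses 9 − 2 = 7. Product = 5·7 = 35.
At both Hub C: Airline 1 loses 14 − 8 = 6 by deviating; Airline 2 loses 5 − 2 = 3. Product = 6·3 = 18.
35 > 18, so both Hub A is risk-dominant. Airline 1's payoff there is 9.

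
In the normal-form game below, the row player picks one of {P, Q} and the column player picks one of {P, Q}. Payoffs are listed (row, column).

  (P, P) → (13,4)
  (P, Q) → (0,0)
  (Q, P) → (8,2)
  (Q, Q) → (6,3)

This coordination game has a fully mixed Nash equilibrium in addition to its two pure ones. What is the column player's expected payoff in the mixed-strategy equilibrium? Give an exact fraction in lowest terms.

12/5

The row player mixes with probability p on P, chosen so the column player is indifferent: 4p + 2(1−p) = 0p + 3(1−p) gives p = 1/5.
The column player's expected payoff is 4·1/5 + 2·4/5 = 12/5.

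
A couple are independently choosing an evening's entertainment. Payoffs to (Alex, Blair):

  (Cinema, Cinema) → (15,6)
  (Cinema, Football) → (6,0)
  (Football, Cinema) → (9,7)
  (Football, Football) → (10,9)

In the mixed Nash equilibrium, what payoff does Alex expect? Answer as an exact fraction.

48/5

Blair mixes with probability q on Cinema, chosen so Alex is indifferent: 15q + 6(1−q) = 9q + 10(1−q) gives q = 2/5.
Alex's expected payoff (from either row, since indifferent) is 15·2/5 + 6·3/5 = 48/5.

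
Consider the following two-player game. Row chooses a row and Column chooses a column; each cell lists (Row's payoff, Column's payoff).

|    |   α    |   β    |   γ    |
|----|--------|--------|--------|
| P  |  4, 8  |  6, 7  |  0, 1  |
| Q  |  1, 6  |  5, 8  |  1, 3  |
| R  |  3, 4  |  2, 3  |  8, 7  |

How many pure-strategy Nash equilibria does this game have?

(P, α): Row gets 4 (best alternative 3); Column gets 8 (best alternative 7). Neither deviates — NE.
(R, γ): Row gets 8 (best alternative 1); Column gets 7 (best alternative 4). Neither deviates — NE.
(Q, β) is not a NE: Row would switch to P (6 > 5).
No other cell survives both best-response checks, so there are 2 pure NE.

2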